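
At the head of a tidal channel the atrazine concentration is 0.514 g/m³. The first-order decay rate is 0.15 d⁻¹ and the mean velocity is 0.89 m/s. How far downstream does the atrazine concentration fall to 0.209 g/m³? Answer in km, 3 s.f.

461 km

From C = C₀·e^(−kt), t = ln(C₀/C)/k = ln(0.514/0.209)/0.15 = 0.8999/0.15 = 5.999 d.
Distance = v·t = 0.89 m/s × 5.183e+05 s = 4.613e+05 m = 461.3 km.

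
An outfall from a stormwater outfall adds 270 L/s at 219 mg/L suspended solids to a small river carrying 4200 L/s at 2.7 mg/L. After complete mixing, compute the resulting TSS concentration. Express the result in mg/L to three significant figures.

15.8 mg/L

270 L/s = 0.27 m³/s.
4200 L/s = 4.2 m³/s.
Conservation of mass across the mixing zone: C = (0.27·219 + 4.2·2.7) / (0.27 + 4.2) = 70.47/4.47 = 15.77 mg/L.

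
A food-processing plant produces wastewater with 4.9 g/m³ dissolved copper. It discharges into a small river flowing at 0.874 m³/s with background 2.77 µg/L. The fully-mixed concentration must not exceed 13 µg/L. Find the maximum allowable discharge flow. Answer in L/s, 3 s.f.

2.77 µg/L = 0.00277 mg/L.
13 µg/L = 0.013 mg/L.
Mass balance at complete mixing: C_std·(Q_w + Q_r) = Q_w·C_e + Q_r·C_b.
Rearranging, Q_w = Q_r·(C_std − C_b)/(C_e − C_std) = 0.874·(0.013 − 0.00277) / (4.9 − 0.013) = 0.00183 m³/s.
= 1.83 L/s.

1.83 L/s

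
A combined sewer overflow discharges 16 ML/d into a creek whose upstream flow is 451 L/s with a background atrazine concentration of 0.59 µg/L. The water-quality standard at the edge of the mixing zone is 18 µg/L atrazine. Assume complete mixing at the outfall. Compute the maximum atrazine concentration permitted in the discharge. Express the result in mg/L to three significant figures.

16 ML/d = 0.1852 m³/s.
451 L/s = 0.451 m³/s.
0.59 µg/L = 0.00059 mg/L.
18 µg/L = 0.018 mg/L.
Mass balance: 0.018·0.6362 = 0.1852·Cₑ + 0.451·0.00059.
Cₑ = (0.01145 − 0.0002661) / 0.1852 = 0.0604 mg/L.

0.0604 mg/L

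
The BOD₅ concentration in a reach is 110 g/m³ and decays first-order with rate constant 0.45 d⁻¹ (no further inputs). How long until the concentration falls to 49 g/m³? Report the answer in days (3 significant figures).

1.80 d

t = ln(C₀/C)/k = ln(110/49)/0.45 = 0.8087/0.45 = 1.797 d.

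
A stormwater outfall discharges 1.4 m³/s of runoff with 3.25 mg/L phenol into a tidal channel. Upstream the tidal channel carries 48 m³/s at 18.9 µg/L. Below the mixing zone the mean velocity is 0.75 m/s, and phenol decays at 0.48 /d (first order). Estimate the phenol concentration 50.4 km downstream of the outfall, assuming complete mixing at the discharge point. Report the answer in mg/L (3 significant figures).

18.9 µg/L = 0.0189 mg/L.
After complete mixing, C₀ = (1.4·3.25 + 48·0.0189) / 49.4 = 0.1105 mg/L.
Travel time t = 5.04e+04 m / 0.75 m/s = 6.72e+04 s = 0.7778 d.
C = 0.1105·exp(−0.48·0.7778) = 0.1105·0.6884 = 0.07605 mg/L.

0.0761 mg/L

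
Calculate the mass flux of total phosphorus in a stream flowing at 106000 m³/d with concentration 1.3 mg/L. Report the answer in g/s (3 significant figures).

1.59 g/s

106000 m³/d = 1.227 m³/s.
Mass flux = Q·C = 1.227 m³/s × 1.3 g/m³ = 1.595 g/s.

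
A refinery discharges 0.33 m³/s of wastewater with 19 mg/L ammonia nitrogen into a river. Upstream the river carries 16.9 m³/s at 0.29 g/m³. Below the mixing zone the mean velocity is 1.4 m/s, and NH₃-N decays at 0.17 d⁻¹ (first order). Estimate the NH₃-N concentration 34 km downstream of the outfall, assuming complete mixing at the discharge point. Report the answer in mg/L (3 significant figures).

After complete mixing, C₀ = (0.33·19 + 16.9·0.29) / 17.23 = 0.6483 mg/L.
Travel time t = 3.4e+04 m / 1.4 m/s = 2.429e+04 s = 0.2811 d.
C = 0.6483·exp(−0.17·0.2811) = 0.6483·0.9533 = 0.6181 mg/L.

0.618 mg/L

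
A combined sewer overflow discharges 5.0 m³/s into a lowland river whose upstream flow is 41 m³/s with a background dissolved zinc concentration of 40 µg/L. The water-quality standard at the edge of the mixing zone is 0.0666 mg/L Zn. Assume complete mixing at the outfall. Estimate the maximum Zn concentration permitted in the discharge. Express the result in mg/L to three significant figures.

0.285 mg/L

40 µg/L = 0.04 mg/L.
Mass balance: 0.0666·46 = 5·Cₑ + 41·0.04.
Cₑ = (3.064 − 1.64) / 5 = 0.2847 mg/L.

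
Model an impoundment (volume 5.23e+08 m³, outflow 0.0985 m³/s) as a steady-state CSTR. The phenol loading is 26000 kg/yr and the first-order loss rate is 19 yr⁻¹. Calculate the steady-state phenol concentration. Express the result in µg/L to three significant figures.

Outflow Q = 0.0985 m³/s × 3.156e+07 s/yr = 3.108e+06 m³/yr.
Steady-state CSTR mass balance: W = Q·C + k·V·C, so C = W/(Q + kV).
Q + kV = 3.108e+06 + 19·5.23e+08 = 9.94e+09 m³/yr.
C = 26000/9.94e+09 = 2.616e-06 kg/m³ = 0.002616 mg/L = 2.616 µg/L.

2.62 µg/L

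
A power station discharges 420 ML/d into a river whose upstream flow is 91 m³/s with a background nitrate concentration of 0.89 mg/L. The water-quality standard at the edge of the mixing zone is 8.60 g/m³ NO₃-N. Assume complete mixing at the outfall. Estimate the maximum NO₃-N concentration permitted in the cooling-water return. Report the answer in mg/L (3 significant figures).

153 mg/L

420 ML/d = 4.861 m³/s.
Mass balance: 8.6·95.86 = 4.861·Cₑ + 91·0.89.
Cₑ = (824.4 − 80.99) / 4.861 = 152.9 mg/L.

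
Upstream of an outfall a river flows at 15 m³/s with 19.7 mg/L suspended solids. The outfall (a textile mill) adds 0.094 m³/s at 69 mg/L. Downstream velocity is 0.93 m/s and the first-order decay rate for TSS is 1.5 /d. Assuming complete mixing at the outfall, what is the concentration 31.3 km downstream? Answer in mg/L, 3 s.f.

After complete mixing, C₀ = (0.094·69 + 15·19.7) / 15.09 = 20.01 mg/L.
Travel time t = 3.13e+04 m / 0.93 m/s = 3.366e+04 s = 0.3895 d.
C = 20.01·exp(−1.5·0.3895) = 20.01·0.5575 = 11.15 mg/L.

11.2 mg/L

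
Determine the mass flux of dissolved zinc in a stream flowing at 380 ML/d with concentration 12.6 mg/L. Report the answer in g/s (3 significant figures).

380 ML/d = 4.398 m³/s.
Mass flux = Q·C = 4.398 m³/s × 12.6 g/m³ = 55.42 g/s.

55.4 g/s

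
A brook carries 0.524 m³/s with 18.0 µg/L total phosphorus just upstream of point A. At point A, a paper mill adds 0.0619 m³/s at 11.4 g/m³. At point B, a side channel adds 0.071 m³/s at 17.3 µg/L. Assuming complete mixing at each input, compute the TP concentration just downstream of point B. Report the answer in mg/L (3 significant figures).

1.09 mg/L

18.0 µg/L = 0.018 mg/L.
After input A: C = (0.524·0.018 + 0.0619·11.4) / 0.5859 = 1.221 mg/L.
17.3 µg/L = 0.0173 mg/L.
After input B: C = (0.5859·1.221 + 0.071·0.0173) / 0.6569 = 1.09 mg/L.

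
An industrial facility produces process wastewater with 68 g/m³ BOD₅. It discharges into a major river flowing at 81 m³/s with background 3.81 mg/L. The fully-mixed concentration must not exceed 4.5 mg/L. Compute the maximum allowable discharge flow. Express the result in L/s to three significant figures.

880 L/s

Mass balance at complete mixing: C_std·(Q_w + Q_r) = Q_w·C_e + Q_r·C_b.
Rearranging, Q_w = Q_r·(C_std − C_b)/(C_e − C_std) = 81·(4.5 − 3.81) / (68 − 4.5) = 0.8802 m³/s.
= 880.2 L/s.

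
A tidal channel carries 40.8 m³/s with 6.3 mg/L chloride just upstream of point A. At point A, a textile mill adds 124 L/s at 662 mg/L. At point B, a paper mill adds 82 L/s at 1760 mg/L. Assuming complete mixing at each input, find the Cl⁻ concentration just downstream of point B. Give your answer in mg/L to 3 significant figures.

11.8 mg/L

124 L/s = 0.124 m³/s.
After input A: C = (40.8·6.3 + 0.124·662) / 40.92 = 8.287 mg/L.
82 L/s = 0.082 m³/s.
After input B: C = (40.92·8.287 + 0.082·1760) / 41.01 = 11.79 mg/L.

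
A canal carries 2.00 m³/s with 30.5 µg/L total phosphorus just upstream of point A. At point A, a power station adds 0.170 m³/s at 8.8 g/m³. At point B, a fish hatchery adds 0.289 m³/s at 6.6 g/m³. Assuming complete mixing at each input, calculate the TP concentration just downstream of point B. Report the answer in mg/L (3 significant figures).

1.41 mg/L

30.5 µg/L = 0.0305 mg/L.
After input A: C = (2·0.0305 + 0.17·8.8) / 2.17 = 0.7175 mg/L.
After input B: C = (2.17·0.7175 + 0.289·6.6) / 2.459 = 1.409 mg/L.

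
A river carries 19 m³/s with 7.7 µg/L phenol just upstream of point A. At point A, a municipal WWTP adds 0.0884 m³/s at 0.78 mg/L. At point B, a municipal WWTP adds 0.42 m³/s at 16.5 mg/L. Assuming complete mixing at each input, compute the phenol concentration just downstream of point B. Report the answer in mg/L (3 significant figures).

0.366 mg/L

7.7 µg/L = 0.0077 mg/L.
After input A: C = (19·0.0077 + 0.0884·0.78) / 19.09 = 0.01128 mg/L.
After input B: C = (19.09·0.01128 + 0.42·16.5) / 19.51 = 0.3663 mg/L.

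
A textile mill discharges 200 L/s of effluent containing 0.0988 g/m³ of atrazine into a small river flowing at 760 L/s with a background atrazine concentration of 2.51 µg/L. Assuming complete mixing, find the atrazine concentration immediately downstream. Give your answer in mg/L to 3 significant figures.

0.0226 mg/L

200 L/s = 0.2 m³/s.
760 L/s = 0.76 m³/s.
2.51 µg/L = 0.00251 mg/L.
Flow-weighted mixing gives C = (0.2·0.0988 + 0.76·0.00251) / (0.2 + 0.76) = 0.02167/0.96 = 0.02257 mg/L.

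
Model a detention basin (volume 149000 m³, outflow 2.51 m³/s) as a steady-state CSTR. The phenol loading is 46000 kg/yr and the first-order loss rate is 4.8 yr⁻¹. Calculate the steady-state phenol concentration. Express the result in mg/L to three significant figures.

0.576 mg/L

Outflow Q = 2.51 m³/s × 3.156e+07 s/yr = 7.921e+07 m³/yr.
Steady-state CSTR mass balance: W = Q·C + k·V·C, so C = W/(Q + kV).
Q + kV = 7.921e+07 + 4.8·149000 = 7.992e+07 m³/yr.
C = 46000/7.992e+07 = 0.0005755 kg/m³ = 0.5755 mg/L.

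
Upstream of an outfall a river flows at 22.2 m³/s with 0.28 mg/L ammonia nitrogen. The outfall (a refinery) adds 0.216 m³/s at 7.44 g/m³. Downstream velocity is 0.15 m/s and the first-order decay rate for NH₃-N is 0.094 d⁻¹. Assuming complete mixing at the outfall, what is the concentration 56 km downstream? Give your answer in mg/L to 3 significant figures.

0.232 mg/L

After complete mixing, C₀ = (0.216·7.44 + 22.2·0.28) / 22.42 = 0.349 mg/L.
Travel time t = 5.6e+04 m / 0.15 m/s = 3.733e+05 s = 4.321 d.
C = 0.349·exp(−0.094·4.321) = 0.349·0.6662 = 0.2325 mg/L.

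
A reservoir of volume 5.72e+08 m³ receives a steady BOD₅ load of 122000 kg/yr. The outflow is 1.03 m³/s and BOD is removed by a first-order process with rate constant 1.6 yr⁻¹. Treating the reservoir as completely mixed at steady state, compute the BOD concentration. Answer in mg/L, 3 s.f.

0.129 mg/L

Outflow Q = 1.03 m³/s × 3.156e+07 s/yr = 3.25e+07 m³/yr.
Steady-state CSTR mass balance: W = Q·C + k·V·C, so C = W/(Q + kV).
Q + kV = 3.25e+07 + 1.6·5.72e+08 = 9.477e+08 m³/yr.
C = 122000/9.477e+08 = 0.0001287 kg/m³ = 0.1287 mg/L.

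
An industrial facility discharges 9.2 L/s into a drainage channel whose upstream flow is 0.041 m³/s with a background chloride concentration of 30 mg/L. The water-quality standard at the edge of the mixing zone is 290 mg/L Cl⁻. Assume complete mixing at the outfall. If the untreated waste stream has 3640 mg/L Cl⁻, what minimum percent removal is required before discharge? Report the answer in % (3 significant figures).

60.2 %

9.2 L/s = 0.0092 m³/s.
Mass balance: 290·0.0502 = 0.0092·Cₑ + 0.041·30.
Cₑ = (14.56 − 1.23) / 0.0092 = 1449 mg/L.
Required removal = 1 − 1449/3640 = 60.2 %.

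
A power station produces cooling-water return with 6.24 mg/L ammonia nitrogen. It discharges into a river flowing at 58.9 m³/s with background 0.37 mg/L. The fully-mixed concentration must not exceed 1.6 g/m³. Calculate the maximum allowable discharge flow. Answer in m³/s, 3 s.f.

15.6 m³/s

Mass balance at complete mixing: C_std·(Q_w + Q_r) = Q_w·C_e + Q_r·C_b.
Rearranging, Q_w = Q_r·(C_std − C_b)/(C_e − C_std) = 58.9·(1.6 − 0.37) / (6.24 − 1.6) = 15.61 m³/s.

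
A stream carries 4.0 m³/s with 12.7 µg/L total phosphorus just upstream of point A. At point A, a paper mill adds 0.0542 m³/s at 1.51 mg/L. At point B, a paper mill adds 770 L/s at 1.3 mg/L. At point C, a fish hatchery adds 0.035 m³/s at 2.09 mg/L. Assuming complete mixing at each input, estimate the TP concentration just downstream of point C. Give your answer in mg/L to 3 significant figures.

12.7 µg/L = 0.0127 mg/L.
After input A: C = (4·0.0127 + 0.0542·1.51) / 4.054 = 0.03272 mg/L.
770 L/s = 0.77 m³/s.
After input B: C = (4.054·0.03272 + 0.77·1.3) / 4.824 = 0.235 mg/L.
After input C: C = (4.824·0.235 + 0.035·2.09) / 4.859 = 0.2484 mg/L.

0.248 mg/L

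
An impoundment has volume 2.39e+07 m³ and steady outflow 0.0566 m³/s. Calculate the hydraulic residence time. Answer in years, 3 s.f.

13.4 yr

Q = 0.0566 m³/s × 3.156e+07 s/yr = 1.786e+06 m³/yr.
Hydraulic residence time τ = V/Q = 2.39e+07/1.786e+06 = 13.38 yr.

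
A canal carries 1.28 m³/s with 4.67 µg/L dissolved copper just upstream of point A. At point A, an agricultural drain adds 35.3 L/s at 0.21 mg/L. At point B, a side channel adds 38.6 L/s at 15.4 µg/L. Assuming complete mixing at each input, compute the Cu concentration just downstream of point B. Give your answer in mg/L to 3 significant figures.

4.67 µg/L = 0.00467 mg/L.
35.3 L/s = 0.0353 m³/s.
After input A: C = (1.28·0.00467 + 0.0353·0.21) / 1.315 = 0.01018 mg/L.
38.6 L/s = 0.0386 m³/s.
15.4 µg/L = 0.0154 mg/L.
After input B: C = (1.315·0.01018 + 0.0386·0.0154) / 1.354 = 0.01033 mg/L.

0.0103 mg/L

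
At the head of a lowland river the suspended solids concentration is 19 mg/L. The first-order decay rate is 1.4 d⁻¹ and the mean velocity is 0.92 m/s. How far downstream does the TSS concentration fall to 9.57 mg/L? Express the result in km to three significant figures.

From C = C₀·e^(−kt), t = ln(C₀/C)/k = ln(19/9.57)/1.4 = 0.6858/1.4 = 0.4899 d.
Distance = v·t = 0.92 m/s × 4.232e+04 s = 3.894e+04 m = 38.94 km.

38.9 km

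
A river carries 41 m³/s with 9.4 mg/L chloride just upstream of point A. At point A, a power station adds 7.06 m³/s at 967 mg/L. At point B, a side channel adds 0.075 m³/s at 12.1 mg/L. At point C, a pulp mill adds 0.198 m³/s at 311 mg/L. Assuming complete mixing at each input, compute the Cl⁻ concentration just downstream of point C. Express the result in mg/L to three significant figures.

After input A: C = (41·9.4 + 7.06·967) / 48.06 = 150.1 mg/L.
After input B: C = (48.06·150.1 + 0.075·12.1) / 48.14 = 149.9 mg/L.
After input C: C = (48.14·149.9 + 0.198·311) / 48.33 = 150.5 mg/L.

151 mg/L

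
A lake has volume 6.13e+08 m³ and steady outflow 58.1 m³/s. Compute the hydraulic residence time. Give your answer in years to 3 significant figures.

Q = 58.1 m³/s × 3.156e+07 s/yr = 1.833e+09 m³/yr.
Hydraulic residence time τ = V/Q = 6.13e+08/1.833e+09 = 0.3343 yr.

0.334 yr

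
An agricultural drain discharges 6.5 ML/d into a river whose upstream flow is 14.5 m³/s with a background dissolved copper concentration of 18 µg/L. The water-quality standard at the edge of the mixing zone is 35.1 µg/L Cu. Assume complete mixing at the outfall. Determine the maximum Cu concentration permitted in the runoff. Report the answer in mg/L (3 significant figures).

6.5 ML/d = 0.07523 m³/s.
18 µg/L = 0.018 mg/L.
35.1 µg/L = 0.0351 mg/L.
Mass balance: 0.0351·14.58 = 0.07523·Cₑ + 14.5·0.018.
Cₑ = (0.5116 − 0.261) / 0.07523 = 3.331 mg/L.

3.33 mg/L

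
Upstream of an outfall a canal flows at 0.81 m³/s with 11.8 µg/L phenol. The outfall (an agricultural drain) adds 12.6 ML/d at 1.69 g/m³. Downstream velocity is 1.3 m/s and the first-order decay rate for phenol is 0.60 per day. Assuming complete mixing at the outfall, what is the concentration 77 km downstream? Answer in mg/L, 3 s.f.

12.6 ML/d = 0.1458 m³/s.
11.8 µg/L = 0.0118 mg/L.
After complete mixing, C₀ = (0.1458·1.69 + 0.81·0.0118) / 0.9558 = 0.2678 mg/L.
Travel time t = 7.7e+04 m / 1.3 m/s = 5.923e+04 s = 0.6855 d.
C = 0.2678·exp(−0.60·0.6855) = 0.2678·0.6628 = 0.1775 mg/L.

0.178 mg/L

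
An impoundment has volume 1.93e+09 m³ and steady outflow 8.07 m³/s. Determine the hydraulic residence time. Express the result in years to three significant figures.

Q = 8.07 m³/s × 3.156e+07 s/yr = 2.547e+08 m³/yr.
Hydraulic residence time τ = V/Q = 1.93e+09/2.547e+08 = 7.578 yr.

7.58 yr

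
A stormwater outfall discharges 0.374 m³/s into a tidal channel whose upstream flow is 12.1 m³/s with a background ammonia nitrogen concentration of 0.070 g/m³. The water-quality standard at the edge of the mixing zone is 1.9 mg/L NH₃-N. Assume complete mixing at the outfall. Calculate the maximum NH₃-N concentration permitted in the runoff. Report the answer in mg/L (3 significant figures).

Mass balance: 1.9·12.47 = 0.374·Cₑ + 12.1·0.07.
Cₑ = (23.7 − 0.847) / 0.374 = 61.11 mg/L.

61.1 mg/L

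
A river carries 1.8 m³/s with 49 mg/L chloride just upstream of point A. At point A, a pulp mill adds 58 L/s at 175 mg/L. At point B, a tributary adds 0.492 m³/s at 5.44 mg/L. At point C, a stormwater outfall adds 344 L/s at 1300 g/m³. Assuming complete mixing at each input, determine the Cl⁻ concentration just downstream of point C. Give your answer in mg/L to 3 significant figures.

203 mg/L

58 L/s = 0.058 m³/s.
After input A: C = (1.8·49 + 0.058·175) / 1.858 = 52.93 mg/L.
After input B: C = (1.858·52.93 + 0.492·5.44) / 2.35 = 42.99 mg/L.
344 L/s = 0.344 m³/s.
After input C: C = (2.35·42.99 + 0.344·1300) / 2.694 = 203.5 mg/L.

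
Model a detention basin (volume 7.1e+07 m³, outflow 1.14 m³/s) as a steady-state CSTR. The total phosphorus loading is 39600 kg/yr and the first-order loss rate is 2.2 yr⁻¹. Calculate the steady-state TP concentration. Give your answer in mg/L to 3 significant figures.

Outflow Q = 1.14 m³/s × 3.156e+07 s/yr = 3.598e+07 m³/yr.
Steady-state CSTR mass balance: W = Q·C + k·V·C, so C = W/(Q + kV).
Q + kV = 3.598e+07 + 2.2·7.1e+07 = 1.922e+08 m³/yr.
C = 39600/1.922e+08 = 0.0002061 kg/m³ = 0.2061 mg/L.

0.206 mg/L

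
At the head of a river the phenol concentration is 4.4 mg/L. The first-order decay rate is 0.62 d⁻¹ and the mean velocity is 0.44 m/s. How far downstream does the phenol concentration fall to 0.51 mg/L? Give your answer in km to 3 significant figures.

132 km

From C = C₀·e^(−kt), t = ln(C₀/C)/k = ln(4.4/0.51)/0.62 = 2.155/0.62 = 3.476 d.
Distance = v·t = 0.44 m/s × 3.003e+05 s = 1.321e+05 m = 132.1 km.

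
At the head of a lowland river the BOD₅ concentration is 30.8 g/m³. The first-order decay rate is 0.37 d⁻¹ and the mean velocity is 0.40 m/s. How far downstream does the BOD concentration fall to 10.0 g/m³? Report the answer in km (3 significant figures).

From C = C₀·e^(−kt), t = ln(C₀/C)/k = ln(30.8/10.0)/0.37 = 1.125/0.37 = 3.04 d.
Distance = v·t = 0.40 m/s × 2.627e+05 s = 1.051e+05 m = 105.1 km.

105 km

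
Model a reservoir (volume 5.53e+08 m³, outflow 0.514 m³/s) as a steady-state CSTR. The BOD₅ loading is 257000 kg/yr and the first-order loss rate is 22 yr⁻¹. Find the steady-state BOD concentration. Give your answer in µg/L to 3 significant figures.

21.1 µg/L

Outflow Q = 0.514 m³/s × 3.156e+07 s/yr = 1.622e+07 m³/yr.
Steady-state CSTR mass balance: W = Q·C + k·V·C, so C = W/(Q + kV).
Q + kV = 1.622e+07 + 22·5.53e+08 = 1.218e+10 m³/yr.
C = 257000/1.218e+10 = 2.11e-05 kg/m³ = 0.0211 mg/L = 21.1 µg/L.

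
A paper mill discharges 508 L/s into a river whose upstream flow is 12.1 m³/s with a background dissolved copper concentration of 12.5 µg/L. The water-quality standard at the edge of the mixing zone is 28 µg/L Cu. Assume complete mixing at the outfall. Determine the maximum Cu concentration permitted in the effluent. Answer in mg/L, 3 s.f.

0.397 mg/L

508 L/s = 0.508 m³/s.
12.5 µg/L = 0.0125 mg/L.
28 µg/L = 0.028 mg/L.
Mass balance: 0.028·12.61 = 0.508·Cₑ + 12.1·0.0125.
Cₑ = (0.353 − 0.1512) / 0.508 = 0.3972 mg/L.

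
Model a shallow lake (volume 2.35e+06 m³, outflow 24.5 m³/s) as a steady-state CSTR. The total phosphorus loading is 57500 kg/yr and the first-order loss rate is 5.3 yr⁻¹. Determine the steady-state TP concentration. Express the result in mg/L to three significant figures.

0.0732 mg/L

Outflow Q = 24.5 m³/s × 3.156e+07 s/yr = 7.732e+08 m³/yr.
Steady-state CSTR mass balance: W = Q·C + k·V·C, so C = W/(Q + kV).
Q + kV = 7.732e+08 + 5.3·2.35e+06 = 7.856e+08 m³/yr.
C = 57500/7.856e+08 = 7.319e-05 kg/m³ = 0.07319 mg/L.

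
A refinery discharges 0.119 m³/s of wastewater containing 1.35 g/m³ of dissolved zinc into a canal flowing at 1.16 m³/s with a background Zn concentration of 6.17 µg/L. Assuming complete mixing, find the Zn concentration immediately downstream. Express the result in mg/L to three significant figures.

6.17 µg/L = 0.00617 mg/L.
Flow-weighted mixing gives C = (0.119·1.35 + 1.16·0.00617) / (0.119 + 1.16) = 0.1678/1.279 = 0.1312 mg/L.

0.131 mg/L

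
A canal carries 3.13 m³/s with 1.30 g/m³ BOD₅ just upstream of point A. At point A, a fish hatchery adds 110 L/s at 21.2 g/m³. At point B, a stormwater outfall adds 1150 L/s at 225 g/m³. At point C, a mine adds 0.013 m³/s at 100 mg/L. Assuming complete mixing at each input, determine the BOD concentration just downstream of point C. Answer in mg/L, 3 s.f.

110 L/s = 0.11 m³/s.
After input A: C = (3.13·1.3 + 0.11·21.2) / 3.24 = 1.976 mg/L.
1150 L/s = 1.15 m³/s.
After input B: C = (3.24·1.976 + 1.15·225) / 4.39 = 60.4 mg/L.
After input C: C = (4.39·60.4 + 0.013·100) / 4.403 = 60.52 mg/L.

60.5 mg/L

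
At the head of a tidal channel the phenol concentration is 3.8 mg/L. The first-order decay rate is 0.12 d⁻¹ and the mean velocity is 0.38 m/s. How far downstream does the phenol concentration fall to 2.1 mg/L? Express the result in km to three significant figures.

162 km

From C = C₀·e^(−kt), t = ln(C₀/C)/k = ln(3.8/2.1)/0.12 = 0.5931/0.12 = 4.942 d.
Distance = v·t = 0.38 m/s × 4.27e+05 s = 1.623e+05 m = 162.3 km.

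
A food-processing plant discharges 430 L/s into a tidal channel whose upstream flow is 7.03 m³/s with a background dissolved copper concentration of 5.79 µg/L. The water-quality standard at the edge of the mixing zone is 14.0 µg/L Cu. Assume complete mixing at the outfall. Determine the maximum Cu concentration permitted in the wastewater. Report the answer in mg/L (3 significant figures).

430 L/s = 0.43 m³/s.
5.79 µg/L = 0.00579 mg/L.
14.0 µg/L = 0.014 mg/L.
Mass balance: 0.014·7.46 = 0.43·Cₑ + 7.03·0.00579.
Cₑ = (0.1044 − 0.0407) / 0.43 = 0.1482 mg/L.

0.148 mg/L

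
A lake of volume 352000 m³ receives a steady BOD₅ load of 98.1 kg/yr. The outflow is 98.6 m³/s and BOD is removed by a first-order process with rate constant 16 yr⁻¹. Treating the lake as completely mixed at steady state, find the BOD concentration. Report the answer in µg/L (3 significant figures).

0.0315 µg/L

Outflow Q = 98.6 m³/s × 3.156e+07 s/yr = 3.112e+09 m³/yr.
Steady-state CSTR mass balance: W = Q·C + k·V·C, so C = W/(Q + kV).
Q + kV = 3.112e+09 + 16·352000 = 3.117e+09 m³/yr.
C = 98.1/3.117e+09 = 3.147e-08 kg/m³ = 3.147e-05 mg/L = 0.03147 µg/L.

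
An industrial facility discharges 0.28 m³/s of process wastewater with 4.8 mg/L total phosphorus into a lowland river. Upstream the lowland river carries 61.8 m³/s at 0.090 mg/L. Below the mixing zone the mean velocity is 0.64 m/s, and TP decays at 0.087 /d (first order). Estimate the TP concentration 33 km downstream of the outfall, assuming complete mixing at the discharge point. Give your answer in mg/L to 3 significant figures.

0.106 mg/L

After complete mixing, C₀ = (0.28·4.8 + 61.8·0.09) / 62.08 = 0.1112 mg/L.
Travel time t = 3.3e+04 m / 0.64 m/s = 5.156e+04 s = 0.5968 d.
C = 0.1112·exp(−0.087·0.5968) = 0.1112·0.9494 = 0.1056 mg/L.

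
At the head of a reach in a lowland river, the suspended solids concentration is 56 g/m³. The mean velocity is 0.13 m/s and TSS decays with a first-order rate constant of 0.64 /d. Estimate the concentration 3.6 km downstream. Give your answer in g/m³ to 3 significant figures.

Travel time t = 3.6 km / 0.13 m/s = 3600/0.13 = 2.769e+04 s = 0.3205 d.
First-order decay: C = 56·exp(−0.64·0.3205) = 56·0.8145 = 45.61 g/m³.

45.6 g/m³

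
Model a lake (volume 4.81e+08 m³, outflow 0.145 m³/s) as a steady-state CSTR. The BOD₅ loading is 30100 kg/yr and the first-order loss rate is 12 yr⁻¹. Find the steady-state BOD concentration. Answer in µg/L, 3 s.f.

Outflow Q = 0.145 m³/s × 3.156e+07 s/yr = 4.576e+06 m³/yr.
Steady-state CSTR mass balance: W = Q·C + k·V·C, so C = W/(Q + kV).
Q + kV = 4.576e+06 + 12·4.81e+08 = 5.777e+09 m³/yr.
C = 30100/5.777e+09 = 5.211e-06 kg/m³ = 0.005211 mg/L = 5.211 µg/L.

5.21 µg/L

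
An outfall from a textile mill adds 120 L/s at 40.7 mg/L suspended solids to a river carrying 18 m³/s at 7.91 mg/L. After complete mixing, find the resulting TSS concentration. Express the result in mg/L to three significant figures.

120 L/s = 0.12 m³/s.
By mass balance at complete mixing, C = (0.12·40.7 + 18·7.91) / (0.12 + 18) = 147.3/18.12 = 8.127 mg/L.

8.13 mg/L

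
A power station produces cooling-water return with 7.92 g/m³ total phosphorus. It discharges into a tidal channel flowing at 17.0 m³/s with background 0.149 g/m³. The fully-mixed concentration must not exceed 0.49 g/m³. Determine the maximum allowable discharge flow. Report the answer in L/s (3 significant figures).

780 L/s

Mass balance at complete mixing: C_std·(Q_w + Q_r) = Q_w·C_e + Q_r·C_b.
Rearranging, Q_w = Q_r·(C_std − C_b)/(C_e − C_std) = 17.0·(0.49 − 0.149) / (7.92 − 0.49) = 0.7802 m³/s.
= 780.2 L/s.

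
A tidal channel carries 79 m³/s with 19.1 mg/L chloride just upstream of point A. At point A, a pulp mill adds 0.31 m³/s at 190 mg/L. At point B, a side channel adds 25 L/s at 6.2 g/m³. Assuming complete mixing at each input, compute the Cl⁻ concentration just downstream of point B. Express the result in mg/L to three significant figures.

After input A: C = (79·19.1 + 0.31·190) / 79.31 = 19.77 mg/L.
25 L/s = 0.025 m³/s.
After input B: C = (79.31·19.77 + 0.025·6.2) / 79.34 = 19.76 mg/L.

19.8 mg/L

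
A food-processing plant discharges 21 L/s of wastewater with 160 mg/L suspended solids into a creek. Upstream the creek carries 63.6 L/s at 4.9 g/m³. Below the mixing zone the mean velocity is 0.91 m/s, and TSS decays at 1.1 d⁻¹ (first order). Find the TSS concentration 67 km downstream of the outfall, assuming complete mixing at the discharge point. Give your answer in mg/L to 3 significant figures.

21 L/s = 0.021 m³/s.
63.6 L/s = 0.0636 m³/s.
After complete mixing, C₀ = (0.021·160 + 0.0636·4.9) / 0.0846 = 43.4 mg/L.
Travel time t = 6.7e+04 m / 0.91 m/s = 7.363e+04 s = 0.8522 d.
C = 43.4·exp(−1.1·0.8522) = 43.4·0.3917 = 17 mg/L.

17.0 mg/L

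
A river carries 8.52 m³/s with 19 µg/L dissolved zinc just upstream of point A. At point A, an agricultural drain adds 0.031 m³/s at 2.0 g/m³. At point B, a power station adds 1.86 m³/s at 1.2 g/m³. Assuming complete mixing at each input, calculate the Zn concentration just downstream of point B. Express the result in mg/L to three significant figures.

0.236 mg/L

19 µg/L = 0.019 mg/L.
After input A: C = (8.52·0.019 + 0.031·2) / 8.551 = 0.02618 mg/L.
After input B: C = (8.551·0.02618 + 1.86·1.2) / 10.41 = 0.2359 mg/L.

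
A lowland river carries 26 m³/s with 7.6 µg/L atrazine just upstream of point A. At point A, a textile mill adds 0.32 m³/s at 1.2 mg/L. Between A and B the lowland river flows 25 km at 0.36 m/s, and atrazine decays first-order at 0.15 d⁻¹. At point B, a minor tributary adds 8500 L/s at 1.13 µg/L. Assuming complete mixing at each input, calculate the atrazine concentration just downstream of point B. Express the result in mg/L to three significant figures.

7.6 µg/L = 0.0076 mg/L.
After input A: C = (26·0.0076 + 0.32·1.2) / 26.32 = 0.0221 mg/L.
Over the 25 km reach to input B (t = 6.944e+04 s = 0.8038 d), decay gives C = 0.0221·exp(−0.15·0.8038) = 0.01959 mg/L.
8500 L/s = 8.5 m³/s.
1.13 µg/L = 0.00113 mg/L.
After input B: C = (26.32·0.01959 + 8.5·0.00113) / 34.82 = 0.01508 mg/L.

0.0151 mg/L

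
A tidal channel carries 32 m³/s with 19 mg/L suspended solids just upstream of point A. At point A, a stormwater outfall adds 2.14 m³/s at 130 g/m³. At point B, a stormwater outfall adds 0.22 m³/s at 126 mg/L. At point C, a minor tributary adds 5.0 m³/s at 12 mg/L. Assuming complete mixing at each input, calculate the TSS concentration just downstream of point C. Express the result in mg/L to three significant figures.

24.7 mg/L

After input A: C = (32·19 + 2.14·130) / 34.14 = 25.96 mg/L.
After input B: C = (34.14·25.96 + 0.22·126) / 34.36 = 26.6 mg/L.
After input C: C = (34.36·26.6 + 5·12) / 39.36 = 24.74 mg/L.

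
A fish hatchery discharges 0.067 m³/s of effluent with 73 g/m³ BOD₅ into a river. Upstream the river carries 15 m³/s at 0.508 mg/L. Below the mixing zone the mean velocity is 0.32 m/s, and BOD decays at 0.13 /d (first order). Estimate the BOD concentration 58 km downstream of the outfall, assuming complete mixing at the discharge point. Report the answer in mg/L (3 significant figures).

0.632 mg/L

After complete mixing, C₀ = (0.067·73 + 15·0.508) / 15.07 = 0.8304 mg/L.
Travel time t = 5.8e+04 m / 0.32 m/s = 1.812e+05 s = 2.098 d.
C = 0.8304·exp(−0.13·2.098) = 0.8304·0.7613 = 0.6322 mg/L.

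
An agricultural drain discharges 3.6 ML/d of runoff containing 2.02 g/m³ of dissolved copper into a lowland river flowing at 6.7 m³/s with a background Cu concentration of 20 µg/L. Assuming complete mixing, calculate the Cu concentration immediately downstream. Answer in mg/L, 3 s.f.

0.0324 mg/L

3.6 ML/d = 0.04167 m³/s.
20 µg/L = 0.02 mg/L.
Flow-weighted mixing gives C = (0.04167·2.02 + 6.7·0.02) / (0.04167 + 6.7) = 0.2182/6.742 = 0.03236 mg/L.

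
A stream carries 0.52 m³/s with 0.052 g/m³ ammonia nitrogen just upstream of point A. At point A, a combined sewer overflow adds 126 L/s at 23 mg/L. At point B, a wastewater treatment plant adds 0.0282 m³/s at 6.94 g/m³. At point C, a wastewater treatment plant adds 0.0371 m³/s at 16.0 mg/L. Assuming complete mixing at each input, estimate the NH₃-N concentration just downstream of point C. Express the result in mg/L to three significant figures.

5.22 mg/L

126 L/s = 0.126 m³/s.
After input A: C = (0.52·0.052 + 0.126·23) / 0.646 = 4.528 mg/L.
After input B: C = (0.646·4.528 + 0.0282·6.94) / 0.6742 = 4.629 mg/L.
After input C: C = (0.6742·4.629 + 0.0371·16) / 0.7113 = 5.222 mg/L.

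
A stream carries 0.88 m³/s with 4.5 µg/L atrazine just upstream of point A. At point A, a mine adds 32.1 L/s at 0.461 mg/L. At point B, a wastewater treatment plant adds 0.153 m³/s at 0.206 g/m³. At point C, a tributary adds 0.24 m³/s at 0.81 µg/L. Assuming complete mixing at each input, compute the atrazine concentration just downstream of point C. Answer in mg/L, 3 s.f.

4.5 µg/L = 0.0045 mg/L.
32.1 L/s = 0.0321 m³/s.
After input A: C = (0.88·0.0045 + 0.0321·0.461) / 0.9121 = 0.02057 mg/L.
After input B: C = (0.9121·0.02057 + 0.153·0.206) / 1.065 = 0.0472 mg/L.
0.81 µg/L = 0.00081 mg/L.
After input C: C = (1.065·0.0472 + 0.24·0.00081) / 1.305 = 0.03867 mg/L.

0.0387 mg/L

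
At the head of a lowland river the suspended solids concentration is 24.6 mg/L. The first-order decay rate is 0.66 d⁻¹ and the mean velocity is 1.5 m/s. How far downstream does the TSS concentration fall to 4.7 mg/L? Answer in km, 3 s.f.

From C = C₀·e^(−kt), t = ln(C₀/C)/k = ln(24.6/4.7)/0.66 = 1.655/0.66 = 2.508 d.
Distance = v·t = 1.5 m/s × 2.167e+05 s = 3.25e+05 m = 325 km.

325 km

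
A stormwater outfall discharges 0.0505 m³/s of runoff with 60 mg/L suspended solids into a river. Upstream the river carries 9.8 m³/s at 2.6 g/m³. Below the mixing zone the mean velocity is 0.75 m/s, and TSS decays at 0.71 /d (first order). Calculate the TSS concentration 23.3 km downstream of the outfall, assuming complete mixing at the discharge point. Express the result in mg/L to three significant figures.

2.24 mg/L

After complete mixing, C₀ = (0.0505·60 + 9.8·2.6) / 9.851 = 2.894 mg/L.
Travel time t = 2.33e+04 m / 0.75 m/s = 3.107e+04 s = 0.3596 d.
C = 2.894·exp(−0.71·0.3596) = 2.894·0.7747 = 2.242 mg/L.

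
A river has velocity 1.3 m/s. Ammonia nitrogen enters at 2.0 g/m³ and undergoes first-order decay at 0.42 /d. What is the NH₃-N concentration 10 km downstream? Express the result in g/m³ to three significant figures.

Travel time t = 10 km / 1.3 m/s = 1e+04/1.3 = 7692 s = 0.08903 d.
First-order decay: C = 2.0·exp(−0.42·0.08903) = 2.0·0.9633 = 1.927 g/m³.

1.93 g/m³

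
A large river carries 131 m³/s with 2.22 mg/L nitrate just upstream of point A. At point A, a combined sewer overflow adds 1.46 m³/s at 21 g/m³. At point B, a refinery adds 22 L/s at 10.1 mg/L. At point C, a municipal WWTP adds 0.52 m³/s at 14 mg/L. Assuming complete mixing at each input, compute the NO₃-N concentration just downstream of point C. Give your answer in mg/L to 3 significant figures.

2.47 mg/L

After input A: C = (131·2.22 + 1.46·21) / 132.5 = 2.427 mg/L.
22 L/s = 0.022 m³/s.
After input B: C = (132.5·2.427 + 0.022·10.1) / 132.5 = 2.428 mg/L.
After input C: C = (132.5·2.428 + 0.52·14) / 133 = 2.474 mg/L.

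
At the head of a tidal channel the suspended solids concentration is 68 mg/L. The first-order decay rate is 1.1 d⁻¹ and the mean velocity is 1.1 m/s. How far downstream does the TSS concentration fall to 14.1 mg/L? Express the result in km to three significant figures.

136 km

From C = C₀·e^(−kt), t = ln(C₀/C)/k = ln(68/14.1)/1.1 = 1.573/1.1 = 1.43 d.
Distance = v·t = 1.1 m/s × 1.236e+05 s = 1.359e+05 m = 135.9 km.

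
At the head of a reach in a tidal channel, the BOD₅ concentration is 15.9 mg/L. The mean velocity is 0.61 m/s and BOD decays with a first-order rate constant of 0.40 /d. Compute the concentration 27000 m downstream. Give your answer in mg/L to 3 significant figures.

Travel time t = 27000 m / 0.61 m/s = 2.7e+04/0.61 = 4.426e+04 s = 0.5123 d.
First-order decay: C = 15.9·exp(−0.40·0.5123) = 15.9·0.8147 = 12.95 mg/L.

13.0 mg/L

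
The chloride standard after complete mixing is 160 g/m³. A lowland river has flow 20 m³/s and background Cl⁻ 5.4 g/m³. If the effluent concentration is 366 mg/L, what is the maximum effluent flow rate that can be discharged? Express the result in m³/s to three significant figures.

15.0 m³/s

Mass balance at complete mixing: C_std·(Q_w + Q_r) = Q_w·C_e + Q_r·C_b.
Rearranging, Q_w = Q_r·(C_std − C_b)/(C_e − C_std) = 20·(160 − 5.4) / (366 − 160) = 15.01 m³/s.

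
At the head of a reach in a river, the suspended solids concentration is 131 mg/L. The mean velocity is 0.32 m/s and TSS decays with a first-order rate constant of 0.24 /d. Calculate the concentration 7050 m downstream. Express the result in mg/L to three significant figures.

Travel time t = 7050 m / 0.32 m/s = 7050/0.32 = 2.203e+04 s = 0.255 d.
First-order decay: C = 131·exp(−0.24·0.255) = 131·0.9406 = 123.2 mg/L.

123 mg/L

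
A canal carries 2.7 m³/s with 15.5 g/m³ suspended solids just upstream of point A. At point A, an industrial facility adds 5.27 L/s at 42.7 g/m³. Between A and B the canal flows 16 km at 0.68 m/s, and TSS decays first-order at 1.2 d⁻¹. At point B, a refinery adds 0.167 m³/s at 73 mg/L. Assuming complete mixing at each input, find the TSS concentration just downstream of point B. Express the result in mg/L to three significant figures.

14.8 mg/L

5.27 L/s = 0.00527 m³/s.
After input A: C = (2.7·15.5 + 0.00527·42.7) / 2.705 = 15.55 mg/L.
Over the 16 km reach to input B (t = 2.353e+04 s = 0.2723 d), decay gives C = 15.55·exp(−1.2·0.2723) = 11.22 mg/L.
After input B: C = (2.705·11.22 + 0.167·73) / 2.872 = 14.81 mg/L.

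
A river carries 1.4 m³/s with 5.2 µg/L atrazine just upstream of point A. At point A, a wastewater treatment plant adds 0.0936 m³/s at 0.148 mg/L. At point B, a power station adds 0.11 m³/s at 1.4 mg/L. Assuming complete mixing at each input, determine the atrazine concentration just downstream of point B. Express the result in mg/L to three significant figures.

0.109 mg/L

5.2 µg/L = 0.0052 mg/L.
After input A: C = (1.4·0.0052 + 0.0936·0.148) / 1.494 = 0.01415 mg/L.
After input B: C = (1.494·0.01415 + 0.11·1.4) / 1.604 = 0.1092 mg/L.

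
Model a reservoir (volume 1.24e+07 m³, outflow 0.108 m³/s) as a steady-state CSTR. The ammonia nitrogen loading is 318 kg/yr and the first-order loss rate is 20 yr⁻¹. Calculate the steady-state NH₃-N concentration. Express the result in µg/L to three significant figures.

Outflow Q = 0.108 m³/s × 3.156e+07 s/yr = 3.408e+06 m³/yr.
Steady-state CSTR mass balance: W = Q·C + k·V·C, so C = W/(Q + kV).
Q + kV = 3.408e+06 + 20·1.24e+07 = 2.514e+08 m³/yr.
C = 318/2.514e+08 = 1.265e-06 kg/m³ = 0.001265 mg/L = 1.265 µg/L.

1.26 µg/L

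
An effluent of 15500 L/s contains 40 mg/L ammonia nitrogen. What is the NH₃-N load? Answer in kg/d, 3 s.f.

53600 kg/d

15500 L/s = 15.5 m³/s.
Mass flux = Q·C = 15.5 m³/s × 40 g/m³ = 620 g/s.
= 620 g/s × 86.4 = 5.357e+04 kg/d.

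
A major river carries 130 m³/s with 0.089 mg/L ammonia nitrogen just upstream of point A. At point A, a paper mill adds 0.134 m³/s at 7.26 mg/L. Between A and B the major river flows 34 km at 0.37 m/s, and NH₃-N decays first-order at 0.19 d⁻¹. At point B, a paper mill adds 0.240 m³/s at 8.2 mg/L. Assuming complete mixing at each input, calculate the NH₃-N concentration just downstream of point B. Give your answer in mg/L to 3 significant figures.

0.0937 mg/L

After input A: C = (130·0.089 + 0.134·7.26) / 130.1 = 0.09638 mg/L.
Over the 34 km reach to input B (t = 9.189e+04 s = 1.064 d), decay gives C = 0.09638·exp(−0.19·1.064) = 0.07875 mg/L.
After input B: C = (130.1·0.07875 + 0.24·8.2) / 130.4 = 0.0937 mg/L.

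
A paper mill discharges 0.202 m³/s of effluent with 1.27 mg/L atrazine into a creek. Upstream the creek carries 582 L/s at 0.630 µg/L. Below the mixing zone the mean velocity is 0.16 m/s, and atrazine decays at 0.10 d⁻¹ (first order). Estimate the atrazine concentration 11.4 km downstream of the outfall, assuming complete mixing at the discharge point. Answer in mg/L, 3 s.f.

0.302 mg/L

582 L/s = 0.582 m³/s.
0.630 µg/L = 0.00063 mg/L.
After complete mixing, C₀ = (0.202·1.27 + 0.582·0.00063) / 0.784 = 0.3277 mg/L.
Travel time t = 1.14e+04 m / 0.16 m/s = 7.125e+04 s = 0.8247 d.
C = 0.3277·exp(−0.10·0.8247) = 0.3277·0.9208 = 0.3017 mg/L.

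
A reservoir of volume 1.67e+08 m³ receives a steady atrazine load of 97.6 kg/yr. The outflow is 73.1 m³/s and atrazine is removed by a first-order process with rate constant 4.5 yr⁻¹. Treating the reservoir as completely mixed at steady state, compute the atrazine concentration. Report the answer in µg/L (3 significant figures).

0.0319 µg/L

Outflow Q = 73.1 m³/s × 3.156e+07 s/yr = 2.307e+09 m³/yr.
Steady-state CSTR mass balance: W = Q·C + k·V·C, so C = W/(Q + kV).
Q + kV = 2.307e+09 + 4.5·1.67e+08 = 3.058e+09 m³/yr.
C = 97.6/3.058e+09 = 3.191e-08 kg/m³ = 3.191e-05 mg/L = 0.03191 µg/L.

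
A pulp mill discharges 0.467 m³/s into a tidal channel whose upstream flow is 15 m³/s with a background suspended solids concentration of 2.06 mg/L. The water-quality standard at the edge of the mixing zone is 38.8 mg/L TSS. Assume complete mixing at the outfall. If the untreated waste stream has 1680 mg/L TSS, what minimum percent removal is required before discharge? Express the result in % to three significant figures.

27.4 %

Mass balance: 38.8·15.47 = 0.467·Cₑ + 15·2.06.
Cₑ = (600.1 − 30.9) / 0.467 = 1219 mg/L.
Required removal = 1 − 1219/1680 = 27.45 %.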